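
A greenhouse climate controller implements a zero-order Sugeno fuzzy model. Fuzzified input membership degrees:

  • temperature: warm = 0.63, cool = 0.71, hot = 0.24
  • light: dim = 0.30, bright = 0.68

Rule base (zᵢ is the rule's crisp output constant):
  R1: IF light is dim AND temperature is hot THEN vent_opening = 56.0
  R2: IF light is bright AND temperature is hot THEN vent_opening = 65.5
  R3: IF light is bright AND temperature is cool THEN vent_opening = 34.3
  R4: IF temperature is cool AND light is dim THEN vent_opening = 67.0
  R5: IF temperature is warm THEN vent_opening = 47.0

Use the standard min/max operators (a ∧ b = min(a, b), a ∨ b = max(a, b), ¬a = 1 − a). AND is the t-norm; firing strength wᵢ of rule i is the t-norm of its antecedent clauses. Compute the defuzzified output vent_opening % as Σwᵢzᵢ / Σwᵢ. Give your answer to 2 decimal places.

48.90

R1 (z=56.0): dim=0.30, hot=0.24; AND[min(a, b)] → w = 0.24
R2 (z=65.5): bright=0.68, hot=0.24; AND[min(a, b)] → w = 0.24
R3 (z=34.3): bright=0.68, cool=0.71; AND[min(a, b)] → w = 0.68
R4 (z=67.0): cool=0.71, dim=0.30; AND[min(a, b)] → w = 0.30
R5 (z=47.0): warm=0.63 → w = 0.63
Weighted average = (0.24·56.0 + 0.24·65.5 + 0.68·34.3 + 0.30·67.0 + 0.63·47.0) / (0.24 + 0.24 + 0.68 + 0.30 + 0.63)
  = 102.1940 / 2.0900 = 48.90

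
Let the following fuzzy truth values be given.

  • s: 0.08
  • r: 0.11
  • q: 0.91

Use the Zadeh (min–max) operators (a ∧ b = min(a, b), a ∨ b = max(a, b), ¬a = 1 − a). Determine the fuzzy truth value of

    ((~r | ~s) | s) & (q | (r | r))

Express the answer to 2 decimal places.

~r = 1 − 0.11 = 0.89
~s = 1 − 0.08 = 0.92
~r | ~s = max(a, b) on (0.89, 0.92) = 0.92
(~r | ~s) | s = max(a, b) on (0.92, 0.08) = 0.92
r | r = max(a, b) on (0.11, 0.11) = 0.11
q | (r | r) = max(a, b) on (0.91, 0.11) = 0.91
((~r | ~s) | s) & (q | (r | r)) = min(a, b) on (0.92, 0.91) = 0.91

0.91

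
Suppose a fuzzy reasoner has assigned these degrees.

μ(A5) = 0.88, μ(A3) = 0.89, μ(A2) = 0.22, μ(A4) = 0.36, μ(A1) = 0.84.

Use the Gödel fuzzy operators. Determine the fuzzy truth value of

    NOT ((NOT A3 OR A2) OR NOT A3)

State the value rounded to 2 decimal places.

NOT A3 = 1 − 0.89 = 0.11
NOT A3 OR A2 = max(a, b) on (0.11, 0.22) = 0.22
NOT A3 = 1 − 0.89 = 0.11
(NOT A3 OR A2) OR NOT A3 = max(a, b) on (0.22, 0.11) = 0.22
NOT ((NOT A3 OR A2) OR NOT A3) = 1 − 0.22 = 0.78

0.78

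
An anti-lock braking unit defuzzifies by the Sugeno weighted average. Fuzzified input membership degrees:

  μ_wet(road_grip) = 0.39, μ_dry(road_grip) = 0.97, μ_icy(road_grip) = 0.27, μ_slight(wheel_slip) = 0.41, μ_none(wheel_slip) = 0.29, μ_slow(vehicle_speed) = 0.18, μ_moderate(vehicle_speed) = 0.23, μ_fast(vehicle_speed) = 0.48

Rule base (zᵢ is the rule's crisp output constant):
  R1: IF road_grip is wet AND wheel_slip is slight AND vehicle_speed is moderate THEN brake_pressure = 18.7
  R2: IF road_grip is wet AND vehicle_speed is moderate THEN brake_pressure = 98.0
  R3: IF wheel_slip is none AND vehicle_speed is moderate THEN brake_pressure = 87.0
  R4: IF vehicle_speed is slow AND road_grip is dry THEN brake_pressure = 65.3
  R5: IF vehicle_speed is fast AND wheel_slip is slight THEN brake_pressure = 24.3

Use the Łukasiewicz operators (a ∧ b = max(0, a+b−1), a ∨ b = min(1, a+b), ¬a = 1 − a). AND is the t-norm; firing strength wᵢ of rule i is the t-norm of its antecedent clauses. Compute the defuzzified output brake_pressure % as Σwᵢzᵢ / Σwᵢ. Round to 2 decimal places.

65.30

R1 (z=18.7): wet=0.39, slight=0.41, moderate=0.23; AND[max(0, a+b−1)] → w = 0.00
R2 (z=98.0): wet=0.39, moderate=0.23; AND[max(0, a+b−1)] → w = 0.00
R3 (z=87.0): none=0.29, moderate=0.23; AND[max(0, a+b−1)] → w = 0.00
R4 (z=65.3): slow=0.18, dry=0.97; AND[max(0, a+b−1)] → w = 0.15
R5 (z=24.3): fast=0.48, slight=0.41; AND[max(0, a+b−1)] → w = 0.00
Weighted average = (0.00·18.7 + 0.00·98.0 + 0.00·87.0 + 0.15·65.3 + 0.00·24.3) / (0.00 + 0.00 + 0.00 + 0.15 + 0.00)
  = 9.7950 / 0.1500 = 65.30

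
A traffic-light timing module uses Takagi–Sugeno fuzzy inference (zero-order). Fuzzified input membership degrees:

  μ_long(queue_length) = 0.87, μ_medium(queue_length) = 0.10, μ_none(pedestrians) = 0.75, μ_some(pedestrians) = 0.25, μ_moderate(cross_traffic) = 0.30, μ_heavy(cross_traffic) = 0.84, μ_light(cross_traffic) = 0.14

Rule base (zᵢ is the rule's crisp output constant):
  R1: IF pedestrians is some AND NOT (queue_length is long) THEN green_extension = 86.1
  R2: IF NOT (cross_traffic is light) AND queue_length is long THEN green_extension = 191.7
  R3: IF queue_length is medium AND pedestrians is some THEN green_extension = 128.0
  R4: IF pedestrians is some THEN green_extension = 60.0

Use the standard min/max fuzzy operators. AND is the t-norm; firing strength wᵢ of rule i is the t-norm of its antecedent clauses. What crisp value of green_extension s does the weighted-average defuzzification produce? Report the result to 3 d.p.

152.131

R1 (z=86.1): some=0.25, ¬long=1−0.87=0.13; AND[min(a, b)] → w = 0.13
R2 (z=191.7): ¬light=1−0.14=0.86, long=0.87; AND[min(a, b)] → w = 0.86
R3 (z=128.0): medium=0.10, some=0.25; AND[min(a, b)] → w = 0.10
R4 (z=60.0): some=0.25 → w = 0.25
Weighted average = (0.13·86.1 + 0.86·191.7 + 0.10·128.0 + 0.25·60.0) / (0.13 + 0.86 + 0.10 + 0.25)
  = 203.8550 / 1.3400 = 152.131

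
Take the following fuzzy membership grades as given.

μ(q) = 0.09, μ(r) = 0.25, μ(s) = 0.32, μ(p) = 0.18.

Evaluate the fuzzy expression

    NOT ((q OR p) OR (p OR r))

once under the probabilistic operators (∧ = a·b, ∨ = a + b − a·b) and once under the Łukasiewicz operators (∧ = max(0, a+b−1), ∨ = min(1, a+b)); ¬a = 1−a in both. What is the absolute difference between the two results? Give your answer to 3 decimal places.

Under probabilistic:
  q OR p = a + b − a·b on (0.0900, 0.1800) = 0.2538
  p OR r = a + b − a·b on (0.1800, 0.2500) = 0.3850
  (q OR p) OR (p OR r) = a + b − a·b on (0.2538, 0.3850) = 0.5411
  NOT ((q OR p) OR (p OR r)) = 1 − 0.5411 = 0.4589
  → value = 0.4589
Under Łukasiewicz:
  q OR p = min(1, a+b) on (0.09, 0.18) = 0.27
  p OR r = min(1, a+b) on (0.18, 0.25) = 0.43
  (q OR p) OR (p OR r) = min(1, a+b) on (0.27, 0.43) = 0.70
  NOT ((q OR p) OR (p OR r)) = 1 − 0.70 = 0.30
  → value = 0.3000
|0.4589 − 0.3000| = 0.159

0.159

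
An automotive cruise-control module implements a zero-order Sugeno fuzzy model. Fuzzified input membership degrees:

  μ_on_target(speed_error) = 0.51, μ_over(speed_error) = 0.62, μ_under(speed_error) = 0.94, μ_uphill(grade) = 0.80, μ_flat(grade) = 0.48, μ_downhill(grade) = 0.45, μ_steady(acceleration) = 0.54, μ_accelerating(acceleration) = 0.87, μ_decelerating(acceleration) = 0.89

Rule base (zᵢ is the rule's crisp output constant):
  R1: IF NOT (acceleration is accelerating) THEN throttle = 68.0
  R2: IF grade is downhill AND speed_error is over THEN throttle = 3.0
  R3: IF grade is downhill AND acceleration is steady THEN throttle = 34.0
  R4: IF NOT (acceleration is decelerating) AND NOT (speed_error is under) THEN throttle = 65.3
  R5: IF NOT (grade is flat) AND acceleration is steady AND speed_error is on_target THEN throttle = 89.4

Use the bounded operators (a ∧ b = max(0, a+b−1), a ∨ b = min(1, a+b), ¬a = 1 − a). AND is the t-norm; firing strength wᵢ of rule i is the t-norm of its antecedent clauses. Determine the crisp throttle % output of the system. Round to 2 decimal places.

45.25

R1 (z=68.0): ¬accelerating=1−0.87=0.13 → w = 0.13
R2 (z=3.0): downhill=0.45, over=0.62; AND[max(0, a+b−1)] → w = 0.07
R3 (z=34.0): downhill=0.45, steady=0.54; AND[max(0, a+b−1)] → w = 0.00
R4 (z=65.3): ¬decelerating=1−0.89=0.11, ¬under=1−0.94=0.06; AND[max(0, a+b−1)] → w = 0.00
R5 (z=89.4): ¬flat=1−0.48=0.52, steady=0.54, on_target=0.51; AND[max(0, a+b−1)] → w = 0.00
Weighted average = (0.13·68.0 + 0.07·3.0 + 0.00·34.0 + 0.00·65.3 + 0.00·89.4) / (0.13 + 0.07 + 0.00 + 0.00 + 0.00)
  = 9.0500 / 0.2000 = 45.25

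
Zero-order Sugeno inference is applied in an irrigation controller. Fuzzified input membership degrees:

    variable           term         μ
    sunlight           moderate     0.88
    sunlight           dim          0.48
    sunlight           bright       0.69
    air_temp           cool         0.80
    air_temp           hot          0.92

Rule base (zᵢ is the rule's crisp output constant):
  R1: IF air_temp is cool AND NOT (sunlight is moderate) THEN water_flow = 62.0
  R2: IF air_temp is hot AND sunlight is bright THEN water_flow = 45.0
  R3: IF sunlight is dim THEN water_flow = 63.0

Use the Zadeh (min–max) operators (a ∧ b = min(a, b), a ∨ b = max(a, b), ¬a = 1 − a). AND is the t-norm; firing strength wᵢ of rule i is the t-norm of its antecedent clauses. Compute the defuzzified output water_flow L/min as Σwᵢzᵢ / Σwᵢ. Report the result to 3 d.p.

R1 (z=62.0): cool=0.80, ¬moderate=1−0.88=0.12; AND[min(a, b)] → w = 0.12
R2 (z=45.0): hot=0.92, bright=0.69; AND[min(a, b)] → w = 0.69
R3 (z=63.0): dim=0.48 → w = 0.48
Weighted average = (0.12·62.0 + 0.69·45.0 + 0.48·63.0) / (0.12 + 0.69 + 0.48)
  = 68.7300 / 1.2900 = 53.279

53.279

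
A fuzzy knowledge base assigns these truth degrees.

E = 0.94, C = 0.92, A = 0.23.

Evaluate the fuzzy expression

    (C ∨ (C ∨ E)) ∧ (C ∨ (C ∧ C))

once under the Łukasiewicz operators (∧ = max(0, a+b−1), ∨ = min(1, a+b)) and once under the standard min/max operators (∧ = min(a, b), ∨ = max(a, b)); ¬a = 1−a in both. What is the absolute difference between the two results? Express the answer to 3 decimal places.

Under Łukasiewicz:
  C ∨ E = min(1, a+b) on (0.92, 0.94) = 1.00
  C ∨ (C ∨ E) = min(1, a+b) on (0.92, 1.00) = 1.00
  C ∧ C = max(0, a+b−1) on (0.92, 0.92) = 0.84
  C ∨ (C ∧ C) = min(1, a+b) on (0.92, 0.84) = 1.00
  (C ∨ (C ∨ E)) ∧ (C ∨ (C ∧ C)) = max(0, a+b−1) on (1.00, 1.00) = 1.00
  → value = 1.0000
Under standard min/max:
  C ∨ E = max(a, b) on (0.92, 0.94) = 0.94
  C ∨ (C ∨ E) = max(a, b) on (0.92, 0.94) = 0.94
  C ∧ C = min(a, b) on (0.92, 0.92) = 0.92
  C ∨ (C ∧ C) = max(a, b) on (0.92, 0.92) = 0.92
  (C ∨ (C ∨ E)) ∧ (C ∨ (C ∧ C)) = min(a, b) on (0.94, 0.92) = 0.92
  → value = 0.9200
|1.0000 − 0.9200| = 0.080

0.080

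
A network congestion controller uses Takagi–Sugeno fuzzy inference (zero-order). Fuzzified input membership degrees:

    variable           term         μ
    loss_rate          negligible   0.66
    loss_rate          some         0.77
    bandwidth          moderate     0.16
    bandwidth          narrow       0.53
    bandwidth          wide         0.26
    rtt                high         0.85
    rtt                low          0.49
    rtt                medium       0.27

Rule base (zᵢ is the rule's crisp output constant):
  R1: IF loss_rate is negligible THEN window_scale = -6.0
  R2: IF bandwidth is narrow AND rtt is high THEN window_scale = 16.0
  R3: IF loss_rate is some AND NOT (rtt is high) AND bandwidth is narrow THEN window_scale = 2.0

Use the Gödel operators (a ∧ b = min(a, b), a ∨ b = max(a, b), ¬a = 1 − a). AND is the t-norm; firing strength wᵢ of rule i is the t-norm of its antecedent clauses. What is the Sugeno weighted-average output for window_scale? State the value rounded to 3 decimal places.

3.597

R1 (z=-6.0): negligible=0.66 → w = 0.66
R2 (z=16.0): narrow=0.53, high=0.85; AND[min(a, b)] → w = 0.53
R3 (z=2.0): some=0.77, ¬high=1−0.85=0.15, narrow=0.53; AND[min(a, b)] → w = 0.15
Weighted average = (0.66·-6.0 + 0.53·16.0 + 0.15·2.0) / (0.66 + 0.53 + 0.15)
  = 4.8200 / 1.3400 = 3.597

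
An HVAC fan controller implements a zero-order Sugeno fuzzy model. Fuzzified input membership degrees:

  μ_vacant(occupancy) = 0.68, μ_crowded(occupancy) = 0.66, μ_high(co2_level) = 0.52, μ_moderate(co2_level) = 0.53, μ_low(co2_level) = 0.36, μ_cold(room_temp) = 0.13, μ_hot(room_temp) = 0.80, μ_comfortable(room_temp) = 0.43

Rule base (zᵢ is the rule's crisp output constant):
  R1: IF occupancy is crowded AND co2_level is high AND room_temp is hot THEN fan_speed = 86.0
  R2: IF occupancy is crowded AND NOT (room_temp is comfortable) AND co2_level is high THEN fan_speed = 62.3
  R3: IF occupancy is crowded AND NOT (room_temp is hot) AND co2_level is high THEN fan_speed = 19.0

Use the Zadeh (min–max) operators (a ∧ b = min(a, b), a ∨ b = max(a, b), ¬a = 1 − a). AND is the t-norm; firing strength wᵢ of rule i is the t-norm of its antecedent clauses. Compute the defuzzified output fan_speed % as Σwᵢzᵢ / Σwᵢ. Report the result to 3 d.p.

65.255

R1 (z=86.0): crowded=0.66, high=0.52, hot=0.80; AND[min(a, b)] → w = 0.52
R2 (z=62.3): crowded=0.66, ¬comfortable=1−0.43=0.57, high=0.52; AND[min(a, b)] → w = 0.52
R3 (z=19.0): crowded=0.66, ¬hot=1−0.80=0.20, high=0.52; AND[min(a, b)] → w = 0.20
Weighted average = (0.52·86.0 + 0.52·62.3 + 0.20·19.0) / (0.52 + 0.52 + 0.20)
  = 80.9160 / 1.2400 = 65.255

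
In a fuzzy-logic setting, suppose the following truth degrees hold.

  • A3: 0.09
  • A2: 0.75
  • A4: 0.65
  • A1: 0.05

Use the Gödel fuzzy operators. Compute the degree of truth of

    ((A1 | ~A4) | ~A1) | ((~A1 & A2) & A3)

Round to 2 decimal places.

0.95

~A4 = 1 − 0.65 = 0.35
A1 | ~A4 = max(a, b) on (0.05, 0.35) = 0.35
~A1 = 1 − 0.05 = 0.95
(A1 | ~A4) | ~A1 = max(a, b) on (0.35, 0.95) = 0.95
~A1 = 1 − 0.05 = 0.95
~A1 & A2 = min(a, b) on (0.95, 0.75) = 0.75
(~A1 & A2) & A3 = min(a, b) on (0.75, 0.09) = 0.09
((A1 | ~A4) | ~A1) | ((~A1 & A2) & A3) = max(a, b) on (0.95, 0.09) = 0.95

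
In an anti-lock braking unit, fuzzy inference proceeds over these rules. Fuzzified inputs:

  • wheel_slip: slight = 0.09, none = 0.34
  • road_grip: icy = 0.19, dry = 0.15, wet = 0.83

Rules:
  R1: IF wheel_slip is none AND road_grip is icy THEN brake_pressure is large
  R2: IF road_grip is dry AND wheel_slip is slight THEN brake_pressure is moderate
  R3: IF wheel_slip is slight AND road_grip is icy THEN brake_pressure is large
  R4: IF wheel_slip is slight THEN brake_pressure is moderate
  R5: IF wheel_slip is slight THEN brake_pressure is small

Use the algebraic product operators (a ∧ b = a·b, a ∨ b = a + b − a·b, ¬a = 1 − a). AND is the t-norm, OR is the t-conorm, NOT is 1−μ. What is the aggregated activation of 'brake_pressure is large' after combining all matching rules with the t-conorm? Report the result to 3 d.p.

0.081

R1: none=0.34, icy=0.19; AND[a·b] → w = 0.0646
R2: dry=0.15, slight=0.09; AND[a·b] → w = 0.0135
R3: slight=0.09, icy=0.19; AND[a·b] → w = 0.0171
R4: slight=0.09 → w = 0.0900
R5: slight=0.09 → w = 0.0900
Rules with consequent 'large': {R1, R3} → strengths 0.0646, 0.0171
Aggregate via t-conorm [a + b − a·b]: 0.0806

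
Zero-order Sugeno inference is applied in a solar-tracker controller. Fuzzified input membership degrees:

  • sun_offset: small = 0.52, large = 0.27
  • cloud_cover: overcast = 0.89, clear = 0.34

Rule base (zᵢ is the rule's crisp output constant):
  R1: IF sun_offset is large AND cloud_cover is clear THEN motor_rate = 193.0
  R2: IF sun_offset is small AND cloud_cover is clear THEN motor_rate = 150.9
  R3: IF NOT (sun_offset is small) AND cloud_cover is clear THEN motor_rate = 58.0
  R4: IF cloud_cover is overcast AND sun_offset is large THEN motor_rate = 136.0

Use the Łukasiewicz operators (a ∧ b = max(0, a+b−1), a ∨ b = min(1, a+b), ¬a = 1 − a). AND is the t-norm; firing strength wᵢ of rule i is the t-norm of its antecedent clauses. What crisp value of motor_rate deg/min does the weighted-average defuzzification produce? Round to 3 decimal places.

136.000

R1 (z=193.0): large=0.27, clear=0.34; AND[max(0, a+b−1)] → w = 0.00
R2 (z=150.9): small=0.52, clear=0.34; AND[max(0, a+b−1)] → w = 0.00
R3 (z=58.0): ¬small=1−0.52=0.48, clear=0.34; AND[max(0, a+b−1)] → w = 0.00
R4 (z=136.0): overcast=0.89, large=0.27; AND[max(0, a+b−1)] → w = 0.16
Weighted average = (0.00·193.0 + 0.00·150.9 + 0.00·58.0 + 0.16·136.0) / (0.00 + 0.00 + 0.00 + 0.16)
  = 21.7600 / 0.1600 = 136.000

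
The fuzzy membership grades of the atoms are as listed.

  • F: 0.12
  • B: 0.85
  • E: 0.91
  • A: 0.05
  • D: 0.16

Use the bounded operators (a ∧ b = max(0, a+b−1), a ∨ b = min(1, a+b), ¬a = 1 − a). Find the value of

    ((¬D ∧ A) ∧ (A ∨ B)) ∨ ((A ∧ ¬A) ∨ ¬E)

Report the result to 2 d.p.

¬D = 1 − 0.16 = 0.84
¬D ∧ A = max(0, a+b−1) on (0.84, 0.05) = 0.00
A ∨ B = min(1, a+b) on (0.05, 0.85) = 0.90
(¬D ∧ A) ∧ (A ∨ B) = max(0, a+b−1) on (0.00, 0.90) = 0.00
¬A = 1 − 0.05 = 0.95
A ∧ ¬A = max(0, a+b−1) on (0.05, 0.95) = 0.00
¬E = 1 − 0.91 = 0.09
(A ∧ ¬A) ∨ ¬E = min(1, a+b) on (0.00, 0.09) = 0.09
((¬D ∧ A) ∧ (A ∨ B)) ∨ ((A ∧ ¬A) ∨ ¬E) = min(1, a+b) on (0.00, 0.09) = 0.09

0.09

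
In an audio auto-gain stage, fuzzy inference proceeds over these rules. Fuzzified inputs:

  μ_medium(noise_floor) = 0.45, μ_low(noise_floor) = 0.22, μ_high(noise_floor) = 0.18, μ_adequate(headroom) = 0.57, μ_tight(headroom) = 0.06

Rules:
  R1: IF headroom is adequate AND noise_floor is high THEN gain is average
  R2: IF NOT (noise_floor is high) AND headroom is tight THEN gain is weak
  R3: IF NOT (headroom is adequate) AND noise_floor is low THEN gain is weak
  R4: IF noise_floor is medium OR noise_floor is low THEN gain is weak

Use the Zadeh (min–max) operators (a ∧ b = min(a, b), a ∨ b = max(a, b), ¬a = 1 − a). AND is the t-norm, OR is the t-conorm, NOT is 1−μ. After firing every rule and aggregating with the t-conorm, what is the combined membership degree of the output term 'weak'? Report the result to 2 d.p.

0.45

R1: adequate=0.57, high=0.18; AND[min(a, b)] → w = 0.18
R2: ¬high=1−0.18=0.82, tight=0.06; AND[min(a, b)] → w = 0.06
R3: ¬adequate=1−0.57=0.43, low=0.22; AND[min(a, b)] → w = 0.22
R4: medium=0.45, low=0.22; OR[max(a, b)] → w = 0.45
Rules with consequent 'weak': {R2, R3, R4} → strengths 0.06, 0.22, 0.45
Aggregate via t-conorm [max(a, b)]: 0.45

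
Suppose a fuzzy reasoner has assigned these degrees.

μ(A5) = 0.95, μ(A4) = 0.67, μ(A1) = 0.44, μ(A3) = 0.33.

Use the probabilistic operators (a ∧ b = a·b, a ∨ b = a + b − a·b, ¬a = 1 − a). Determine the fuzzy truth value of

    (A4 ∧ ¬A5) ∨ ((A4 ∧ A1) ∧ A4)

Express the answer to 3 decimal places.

0.224

¬A5 = 1 − 0.9500 = 0.0500
A4 ∧ ¬A5 = a·b on (0.6700, 0.0500) = 0.0335
A4 ∧ A1 = a·b on (0.6700, 0.4400) = 0.2948
(A4 ∧ A1) ∧ A4 = a·b on (0.2948, 0.6700) = 0.1975
(A4 ∧ ¬A5) ∨ ((A4 ∧ A1) ∧ A4) = a + b − a·b on (0.0335, 0.1975) = 0.2244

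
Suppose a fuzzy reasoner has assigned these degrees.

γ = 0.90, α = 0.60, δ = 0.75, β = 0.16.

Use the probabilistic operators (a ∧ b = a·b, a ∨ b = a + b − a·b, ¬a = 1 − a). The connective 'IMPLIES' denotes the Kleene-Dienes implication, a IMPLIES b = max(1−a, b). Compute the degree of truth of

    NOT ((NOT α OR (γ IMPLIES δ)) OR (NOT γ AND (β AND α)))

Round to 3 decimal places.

0.149

NOT α = 1 − 0.6000 = 0.4000
γ IMPLIES δ  [Kleene-Dienes: max(1−a, b)] with a=0.9000, b=0.7500 → 0.7500
NOT α OR (γ IMPLIES δ) = a + b − a·b on (0.4000, 0.7500) = 0.8500
NOT γ = 1 − 0.9000 = 0.1000
β AND α = a·b on (0.1600, 0.6000) = 0.0960
NOT γ AND (β AND α) = a·b on (0.1000, 0.0960) = 0.0096
(NOT α OR (γ IMPLIES δ)) OR (NOT γ AND (β AND α)) = a + b − a·b on (0.8500, 0.0096) = 0.8514
NOT ((NOT α OR (γ IMPLIES δ)) OR (NOT γ AND (β AND α))) = 1 − 0.8514 = 0.1486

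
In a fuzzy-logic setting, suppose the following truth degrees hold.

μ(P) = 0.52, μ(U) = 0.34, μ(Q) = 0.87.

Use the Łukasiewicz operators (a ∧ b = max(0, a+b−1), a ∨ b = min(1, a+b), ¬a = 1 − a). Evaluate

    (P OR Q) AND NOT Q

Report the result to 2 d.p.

0.13

P OR Q = min(1, a+b) on (0.52, 0.87) = 1.00
NOT Q = 1 − 0.87 = 0.13
(P OR Q) AND NOT Q = max(0, a+b−1) on (1.00, 0.13) = 0.13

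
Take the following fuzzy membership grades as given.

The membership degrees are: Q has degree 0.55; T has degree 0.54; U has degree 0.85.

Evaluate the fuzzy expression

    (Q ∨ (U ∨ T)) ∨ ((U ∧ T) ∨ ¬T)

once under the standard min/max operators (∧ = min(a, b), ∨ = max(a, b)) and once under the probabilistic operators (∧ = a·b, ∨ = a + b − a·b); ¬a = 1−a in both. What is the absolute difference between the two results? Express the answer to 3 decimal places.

Under standard min/max:
  U ∨ T = max(a, b) on (0.85, 0.54) = 0.85
  Q ∨ (U ∨ T) = max(a, b) on (0.55, 0.85) = 0.85
  U ∧ T = min(a, b) on (0.85, 0.54) = 0.54
  ¬T = 1 − 0.54 = 0.46
  (U ∧ T) ∨ ¬T = max(a, b) on (0.54, 0.46) = 0.54
  (Q ∨ (U ∨ T)) ∨ ((U ∧ T) ∨ ¬T) = max(a, b) on (0.85, 0.54) = 0.85
  → value = 0.8500
Under probabilistic:
  U ∨ T = a + b − a·b on (0.8500, 0.5400) = 0.9310
  Q ∨ (U ∨ T) = a + b − a·b on (0.5500, 0.9310) = 0.9689
  U ∧ T = a·b on (0.8500, 0.5400) = 0.4590
  ¬T = 1 − 0.5400 = 0.4600
  (U ∧ T) ∨ ¬T = a + b − a·b on (0.4590, 0.4600) = 0.7079
  (Q ∨ (U ∨ T)) ∨ ((U ∧ T) ∨ ¬T) = a + b − a·b on (0.9689, 0.7079) = 0.9909
  → value = 0.9909
|0.8500 − 0.9909| = 0.141

0.141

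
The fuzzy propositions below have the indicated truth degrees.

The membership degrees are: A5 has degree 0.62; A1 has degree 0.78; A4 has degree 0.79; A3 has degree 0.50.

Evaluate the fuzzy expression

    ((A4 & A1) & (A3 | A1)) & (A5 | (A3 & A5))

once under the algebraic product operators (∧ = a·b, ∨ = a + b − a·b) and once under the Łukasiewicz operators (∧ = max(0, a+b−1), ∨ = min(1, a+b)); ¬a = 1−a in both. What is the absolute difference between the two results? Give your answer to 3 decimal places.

0.095

Under algebraic product:
  A4 & A1 = a·b on (0.7900, 0.7800) = 0.6162
  A3 | A1 = a + b − a·b on (0.5000, 0.7800) = 0.8900
  (A4 & A1) & (A3 | A1) = a·b on (0.6162, 0.8900) = 0.5484
  A3 & A5 = a·b on (0.5000, 0.6200) = 0.3100
  A5 | (A3 & A5) = a + b − a·b on (0.6200, 0.3100) = 0.7378
  ((A4 & A1) & (A3 | A1)) & (A5 | (A3 & A5)) = a·b on (0.5484, 0.7378) = 0.4046
  → value = 0.4046
Under Łukasiewicz:
  A4 & A1 = max(0, a+b−1) on (0.79, 0.78) = 0.57
  A3 | A1 = min(1, a+b) on (0.50, 0.78) = 1.00
  (A4 & A1) & (A3 | A1) = max(0, a+b−1) on (0.57, 1.00) = 0.57
  A3 & A5 = max(0, a+b−1) on (0.50, 0.62) = 0.12
  A5 | (A3 & A5) = min(1, a+b) on (0.62, 0.12) = 0.74
  ((A4 & A1) & (A3 | A1)) & (A5 | (A3 & A5)) = max(0, a+b−1) on (0.57, 0.74) = 0.31
  → value = 0.3100
|0.4046 − 0.3100| = 0.095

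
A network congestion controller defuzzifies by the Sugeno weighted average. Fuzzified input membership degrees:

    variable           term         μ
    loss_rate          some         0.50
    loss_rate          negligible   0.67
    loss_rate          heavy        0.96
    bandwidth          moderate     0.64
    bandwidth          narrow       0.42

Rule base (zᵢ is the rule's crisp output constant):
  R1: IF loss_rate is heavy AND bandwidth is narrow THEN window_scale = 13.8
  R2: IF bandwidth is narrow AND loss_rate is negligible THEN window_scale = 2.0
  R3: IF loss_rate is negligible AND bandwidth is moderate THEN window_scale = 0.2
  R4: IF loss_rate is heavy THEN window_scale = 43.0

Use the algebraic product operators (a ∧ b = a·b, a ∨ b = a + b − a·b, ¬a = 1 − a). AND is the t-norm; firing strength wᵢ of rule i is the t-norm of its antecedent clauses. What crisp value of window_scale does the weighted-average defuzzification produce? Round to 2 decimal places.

22.91

R1 (z=13.8): heavy=0.96, narrow=0.42; AND[a·b] → w = 0.4032
R2 (z=2.0): narrow=0.42, negligible=0.67; AND[a·b] → w = 0.2814
R3 (z=0.2): negligible=0.67, moderate=0.64; AND[a·b] → w = 0.4288
R4 (z=43.0): heavy=0.96 → w = 0.9600
Weighted average = (0.4032·13.8 + 0.2814·2.0 + 0.4288·0.2 + 0.9600·43.0) / (0.4032 + 0.2814 + 0.4288 + 0.9600)
  = 47.4927 / 2.0734 = 22.91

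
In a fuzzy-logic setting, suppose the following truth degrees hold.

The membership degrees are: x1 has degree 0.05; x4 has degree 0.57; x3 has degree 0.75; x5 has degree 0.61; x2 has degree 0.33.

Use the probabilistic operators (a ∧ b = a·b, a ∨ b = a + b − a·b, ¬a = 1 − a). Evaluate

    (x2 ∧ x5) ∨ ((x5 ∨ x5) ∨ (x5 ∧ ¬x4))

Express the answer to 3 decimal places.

x2 ∧ x5 = a·b on (0.3300, 0.6100) = 0.2013
x5 ∨ x5 = a + b − a·b on (0.6100, 0.6100) = 0.8479
¬x4 = 1 − 0.5700 = 0.4300
x5 ∧ ¬x4 = a·b on (0.6100, 0.4300) = 0.2623
(x5 ∨ x5) ∨ (x5 ∧ ¬x4) = a + b − a·b on (0.8479, 0.2623) = 0.8878
(x2 ∧ x5) ∨ ((x5 ∨ x5) ∨ (x5 ∧ ¬x4)) = a + b − a·b on (0.2013, 0.8878) = 0.9104

0.910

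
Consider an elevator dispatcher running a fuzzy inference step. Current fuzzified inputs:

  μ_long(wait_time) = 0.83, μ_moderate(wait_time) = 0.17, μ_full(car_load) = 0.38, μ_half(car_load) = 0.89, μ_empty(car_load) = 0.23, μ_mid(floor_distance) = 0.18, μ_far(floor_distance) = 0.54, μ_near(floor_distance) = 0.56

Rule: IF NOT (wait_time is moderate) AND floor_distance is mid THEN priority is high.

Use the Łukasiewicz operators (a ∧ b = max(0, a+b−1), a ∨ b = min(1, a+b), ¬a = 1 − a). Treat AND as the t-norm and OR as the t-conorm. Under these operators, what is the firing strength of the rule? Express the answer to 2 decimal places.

0.01

firing strength: ¬moderate=1−0.17=0.83, mid=0.18; AND[max(0, a+b−1)] → w = 0.01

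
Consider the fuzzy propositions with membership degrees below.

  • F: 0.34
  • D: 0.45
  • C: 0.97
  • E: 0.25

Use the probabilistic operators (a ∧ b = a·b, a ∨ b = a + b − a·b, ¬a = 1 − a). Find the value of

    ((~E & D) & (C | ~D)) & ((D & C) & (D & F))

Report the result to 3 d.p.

~E = 1 − 0.2500 = 0.7500
~E & D = a·b on (0.7500, 0.4500) = 0.3375
~D = 1 − 0.4500 = 0.5500
C | ~D = a + b − a·b on (0.9700, 0.5500) = 0.9865
(~E & D) & (C | ~D) = a·b on (0.3375, 0.9865) = 0.3329
D & C = a·b on (0.4500, 0.9700) = 0.4365
D & F = a·b on (0.4500, 0.3400) = 0.1530
(D & C) & (D & F) = a·b on (0.4365, 0.1530) = 0.0668
((~E & D) & (C | ~D)) & ((D & C) & (D & F)) = a·b on (0.3329, 0.0668) = 0.0222

0.022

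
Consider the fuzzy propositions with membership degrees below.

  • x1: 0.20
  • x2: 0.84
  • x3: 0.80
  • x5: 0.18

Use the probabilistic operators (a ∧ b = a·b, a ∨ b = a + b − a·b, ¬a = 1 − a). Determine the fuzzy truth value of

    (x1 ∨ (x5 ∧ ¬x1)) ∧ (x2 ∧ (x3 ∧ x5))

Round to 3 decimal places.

¬x1 = 1 − 0.2000 = 0.8000
x5 ∧ ¬x1 = a·b on (0.1800, 0.8000) = 0.1440
x1 ∨ (x5 ∧ ¬x1) = a + b − a·b on (0.2000, 0.1440) = 0.3152
x3 ∧ x5 = a·b on (0.8000, 0.1800) = 0.1440
x2 ∧ (x3 ∧ x5) = a·b on (0.8400, 0.1440) = 0.1210
(x1 ∨ (x5 ∧ ¬x1)) ∧ (x2 ∧ (x3 ∧ x5)) = a·b on (0.3152, 0.1210) = 0.0381

0.038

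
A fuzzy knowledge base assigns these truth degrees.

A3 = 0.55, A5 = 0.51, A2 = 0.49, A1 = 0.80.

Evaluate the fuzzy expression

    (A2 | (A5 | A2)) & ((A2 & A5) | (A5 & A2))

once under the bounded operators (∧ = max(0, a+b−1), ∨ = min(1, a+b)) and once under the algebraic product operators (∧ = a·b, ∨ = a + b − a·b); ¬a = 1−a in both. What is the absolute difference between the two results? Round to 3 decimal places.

0.382

Under bounded:
  A5 | A2 = min(1, a+b) on (0.51, 0.49) = 1.00
  A2 | (A5 | A2) = min(1, a+b) on (0.49, 1.00) = 1.00
  A2 & A5 = max(0, a+b−1) on (0.49, 0.51) = 0.00
  A5 & A2 = max(0, a+b−1) on (0.51, 0.49) = 0.00
  (A2 & A5) | (A5 & A2) = min(1, a+b) on (0.00, 0.00) = 0.00
  (A2 | (A5 | A2)) & ((A2 & A5) | (A5 & A2)) = max(0, a+b−1) on (1.00, 0.00) = 0.00
  → value = 0.0000
Under algebraic product:
  A5 | A2 = a + b − a·b on (0.5100, 0.4900) = 0.7501
  A2 | (A5 | A2) = a + b − a·b on (0.4900, 0.7501) = 0.8726
  A2 & A5 = a·b on (0.4900, 0.5100) = 0.2499
  A5 & A2 = a·b on (0.5100, 0.4900) = 0.2499
  (A2 & A5) | (A5 & A2) = a + b − a·b on (0.2499, 0.2499) = 0.4373
  (A2 | (A5 | A2)) & ((A2 & A5) | (A5 & A2)) = a·b on (0.8726, 0.4373) = 0.3816
  → value = 0.3816
|0.0000 − 0.3816| = 0.382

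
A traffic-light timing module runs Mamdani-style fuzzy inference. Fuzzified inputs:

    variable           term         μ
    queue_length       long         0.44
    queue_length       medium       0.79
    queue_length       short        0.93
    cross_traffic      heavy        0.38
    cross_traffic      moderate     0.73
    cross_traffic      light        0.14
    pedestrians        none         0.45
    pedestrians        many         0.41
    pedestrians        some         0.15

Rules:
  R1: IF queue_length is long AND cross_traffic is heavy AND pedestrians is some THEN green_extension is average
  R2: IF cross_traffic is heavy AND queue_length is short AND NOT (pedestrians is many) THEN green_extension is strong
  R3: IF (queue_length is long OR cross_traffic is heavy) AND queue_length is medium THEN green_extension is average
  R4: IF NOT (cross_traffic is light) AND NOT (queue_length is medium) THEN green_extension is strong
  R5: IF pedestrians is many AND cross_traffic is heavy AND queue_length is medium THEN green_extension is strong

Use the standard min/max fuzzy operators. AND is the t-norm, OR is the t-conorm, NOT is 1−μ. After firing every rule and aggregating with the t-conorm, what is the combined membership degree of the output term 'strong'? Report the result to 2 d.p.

0.38

R1: long=0.44, heavy=0.38, some=0.15; AND[min(a, b)] → w = 0.15
R2: heavy=0.38, short=0.93, ¬many=1−0.41=0.59; AND[min(a, b)] → w = 0.38
R3: (long=0.44 OR heavy=0.38) = 0.44; AND[min(a, b)] with medium=0.79 → w = 0.44
R4: ¬light=1−0.14=0.86, ¬medium=1−0.79=0.21; AND[min(a, b)] → w = 0.21
R5: many=0.41, heavy=0.38, medium=0.79; AND[min(a, b)] → w = 0.38
Rules with consequent 'strong': {R2, R4, R5} → strengths 0.38, 0.21, 0.38
Aggregate via t-conorm [max(a, b)]: 0.38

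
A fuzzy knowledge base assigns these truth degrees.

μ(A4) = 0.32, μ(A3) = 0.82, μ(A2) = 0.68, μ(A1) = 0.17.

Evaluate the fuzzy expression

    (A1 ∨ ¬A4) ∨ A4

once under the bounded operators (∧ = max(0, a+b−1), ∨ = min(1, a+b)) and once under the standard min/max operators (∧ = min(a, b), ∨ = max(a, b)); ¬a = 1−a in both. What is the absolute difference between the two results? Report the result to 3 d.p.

Under bounded:
  ¬A4 = 1 − 0.32 = 0.68
  A1 ∨ ¬A4 = min(1, a+b) on (0.17, 0.68) = 0.85
  (A1 ∨ ¬A4) ∨ A4 = min(1, a+b) on (0.85, 0.32) = 1.00
  → value = 1.0000
Under standard min/max:
  ¬A4 = 1 − 0.32 = 0.68
  A1 ∨ ¬A4 = max(a, b) on (0.17, 0.68) = 0.68
  (A1 ∨ ¬A4) ∨ A4 = max(a, b) on (0.68, 0.32) = 0.68
  → value = 0.6800
|1.0000 − 0.6800| = 0.320

0.320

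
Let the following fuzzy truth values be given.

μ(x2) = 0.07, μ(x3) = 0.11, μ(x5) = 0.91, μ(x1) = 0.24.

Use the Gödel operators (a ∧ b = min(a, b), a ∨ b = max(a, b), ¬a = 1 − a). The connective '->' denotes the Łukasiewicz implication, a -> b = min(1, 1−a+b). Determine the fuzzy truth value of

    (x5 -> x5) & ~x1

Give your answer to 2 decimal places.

x5 -> x5  [Łukasiewicz: min(1, 1−a+b)] with a=0.91, b=0.91 → 1.00
~x1 = 1 − 0.24 = 0.76
(x5 -> x5) & ~x1 = min(a, b) on (1.00, 0.76) = 0.76

0.76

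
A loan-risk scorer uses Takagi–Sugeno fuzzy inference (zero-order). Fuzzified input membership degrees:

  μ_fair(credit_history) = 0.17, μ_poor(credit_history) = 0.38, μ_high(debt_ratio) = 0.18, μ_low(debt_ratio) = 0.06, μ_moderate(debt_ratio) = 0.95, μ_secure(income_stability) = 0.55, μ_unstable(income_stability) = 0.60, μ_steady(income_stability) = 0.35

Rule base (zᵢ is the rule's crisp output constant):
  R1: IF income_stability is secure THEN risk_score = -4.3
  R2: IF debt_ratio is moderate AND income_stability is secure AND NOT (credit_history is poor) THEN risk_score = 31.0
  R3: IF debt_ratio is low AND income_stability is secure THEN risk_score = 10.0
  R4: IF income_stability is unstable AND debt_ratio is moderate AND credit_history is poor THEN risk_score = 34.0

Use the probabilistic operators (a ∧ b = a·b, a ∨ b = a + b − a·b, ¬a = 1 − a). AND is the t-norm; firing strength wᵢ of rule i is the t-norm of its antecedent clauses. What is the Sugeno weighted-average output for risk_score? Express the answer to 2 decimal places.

13.68

R1 (z=-4.3): secure=0.55 → w = 0.5500
R2 (z=31.0): moderate=0.95, secure=0.55, ¬poor=1−0.38=0.62; AND[a·b] → w = 0.3239
R3 (z=10.0): low=0.06, secure=0.55; AND[a·b] → w = 0.0330
R4 (z=34.0): unstable=0.60, moderate=0.95, poor=0.38; AND[a·b] → w = 0.2166
Weighted average = (0.5500·-4.3 + 0.3239·31.0 + 0.0330·10.0 + 0.2166·34.0) / (0.5500 + 0.3239 + 0.0330 + 0.2166)
  = 15.3718 / 1.1236 = 13.68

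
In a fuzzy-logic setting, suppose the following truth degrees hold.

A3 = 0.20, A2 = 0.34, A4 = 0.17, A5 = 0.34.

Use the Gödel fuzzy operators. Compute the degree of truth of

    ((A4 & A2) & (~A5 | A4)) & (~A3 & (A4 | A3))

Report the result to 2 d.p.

A4 & A2 = min(a, b) on (0.17, 0.34) = 0.17
~A5 = 1 − 0.34 = 0.66
~A5 | A4 = max(a, b) on (0.66, 0.17) = 0.66
(A4 & A2) & (~A5 | A4) = min(a, b) on (0.17, 0.66) = 0.17
~A3 = 1 − 0.20 = 0.80
A4 | A3 = max(a, b) on (0.17, 0.20) = 0.20
~A3 & (A4 | A3) = min(a, b) on (0.80, 0.20) = 0.20
((A4 & A2) & (~A5 | A4)) & (~A3 & (A4 | A3)) = min(a, b) on (0.17, 0.20) = 0.17

0.17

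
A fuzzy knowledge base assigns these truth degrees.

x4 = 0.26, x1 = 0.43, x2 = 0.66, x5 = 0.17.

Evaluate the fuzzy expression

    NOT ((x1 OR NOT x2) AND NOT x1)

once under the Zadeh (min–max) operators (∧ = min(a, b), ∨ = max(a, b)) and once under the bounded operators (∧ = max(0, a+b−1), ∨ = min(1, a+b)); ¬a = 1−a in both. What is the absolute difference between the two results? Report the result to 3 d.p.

Under Zadeh (min–max):
  NOT x2 = 1 − 0.66 = 0.34
  x1 OR NOT x2 = max(a, b) on (0.43, 0.34) = 0.43
  NOT x1 = 1 − 0.43 = 0.57
  (x1 OR NOT x2) AND NOT x1 = min(a, b) on (0.43, 0.57) = 0.43
  NOT ((x1 OR NOT x2) AND NOT x1) = 1 − 0.43 = 0.57
  → value = 0.5700
Under bounded:
  NOT x2 = 1 − 0.66 = 0.34
  x1 OR NOT x2 = min(1, a+b) on (0.43, 0.34) = 0.77
  NOT x1 = 1 − 0.43 = 0.57
  (x1 OR NOT x2) AND NOT x1 = max(0, a+b−1) on (0.77, 0.57) = 0.34
  NOT ((x1 OR NOT x2) AND NOT x1) = 1 − 0.34 = 0.66
  → value = 0.6600
|0.5700 − 0.6600| = 0.090

0.090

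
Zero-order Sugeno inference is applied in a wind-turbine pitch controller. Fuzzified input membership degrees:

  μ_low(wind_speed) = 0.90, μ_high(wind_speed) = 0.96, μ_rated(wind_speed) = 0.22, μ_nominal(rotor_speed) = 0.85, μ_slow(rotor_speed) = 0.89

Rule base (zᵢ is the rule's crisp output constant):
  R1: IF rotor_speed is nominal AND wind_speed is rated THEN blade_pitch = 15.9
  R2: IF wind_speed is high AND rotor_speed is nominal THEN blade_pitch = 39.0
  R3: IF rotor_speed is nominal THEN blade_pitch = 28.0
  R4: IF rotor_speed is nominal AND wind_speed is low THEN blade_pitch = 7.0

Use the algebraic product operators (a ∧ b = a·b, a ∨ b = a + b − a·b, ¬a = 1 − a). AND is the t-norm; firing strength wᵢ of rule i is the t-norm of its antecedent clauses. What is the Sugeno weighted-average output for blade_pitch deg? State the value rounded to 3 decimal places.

R1 (z=15.9): nominal=0.85, rated=0.22; AND[a·b] → w = 0.1870
R2 (z=39.0): high=0.96, nominal=0.85; AND[a·b] → w = 0.8160
R3 (z=28.0): nominal=0.85 → w = 0.8500
R4 (z=7.0): nominal=0.85, low=0.90; AND[a·b] → w = 0.7650
Weighted average = (0.1870·15.9 + 0.8160·39.0 + 0.8500·28.0 + 0.7650·7.0) / (0.1870 + 0.8160 + 0.8500 + 0.7650)
  = 63.9523 / 2.6180 = 24.428

24.428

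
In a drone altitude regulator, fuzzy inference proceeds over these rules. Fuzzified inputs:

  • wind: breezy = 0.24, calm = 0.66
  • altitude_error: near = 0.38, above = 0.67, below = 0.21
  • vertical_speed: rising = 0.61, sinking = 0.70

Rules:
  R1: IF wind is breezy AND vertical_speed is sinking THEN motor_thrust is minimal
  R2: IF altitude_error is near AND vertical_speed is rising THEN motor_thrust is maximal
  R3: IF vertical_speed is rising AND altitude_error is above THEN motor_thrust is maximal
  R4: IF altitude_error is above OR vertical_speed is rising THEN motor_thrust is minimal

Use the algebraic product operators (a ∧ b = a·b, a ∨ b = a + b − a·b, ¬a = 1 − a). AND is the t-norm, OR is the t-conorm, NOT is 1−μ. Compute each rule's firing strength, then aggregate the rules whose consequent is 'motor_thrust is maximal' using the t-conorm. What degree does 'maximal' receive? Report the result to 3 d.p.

0.546

R1: breezy=0.24, sinking=0.70; AND[a·b] → w = 0.1680
R2: near=0.38, rising=0.61; AND[a·b] → w = 0.2318
R3: rising=0.61, above=0.67; AND[a·b] → w = 0.4087
R4: above=0.67, rising=0.61; OR[a + b − a·b] → w = 0.8713
Rules with consequent 'maximal': {R2, R3} → strengths 0.2318, 0.4087
Aggregate via t-conorm [a + b − a·b]: 0.5458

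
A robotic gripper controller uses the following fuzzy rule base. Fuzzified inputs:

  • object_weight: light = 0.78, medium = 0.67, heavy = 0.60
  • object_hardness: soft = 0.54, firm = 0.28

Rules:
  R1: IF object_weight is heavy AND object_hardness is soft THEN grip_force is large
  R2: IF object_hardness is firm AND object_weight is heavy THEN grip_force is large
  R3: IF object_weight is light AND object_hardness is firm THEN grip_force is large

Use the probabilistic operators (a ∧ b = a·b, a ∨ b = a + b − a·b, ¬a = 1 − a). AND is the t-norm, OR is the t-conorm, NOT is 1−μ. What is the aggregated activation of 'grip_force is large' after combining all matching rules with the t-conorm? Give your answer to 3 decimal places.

0.560

R1: heavy=0.60, soft=0.54; AND[a·b] → w = 0.3240
R2: firm=0.28, heavy=0.60; AND[a·b] → w = 0.1680
R3: light=0.78, firm=0.28; AND[a·b] → w = 0.2184
Rules with consequent 'large': {R1, R2, R3} → strengths 0.3240, 0.1680, 0.2184
Aggregate via t-conorm [a + b − a·b]: 0.5604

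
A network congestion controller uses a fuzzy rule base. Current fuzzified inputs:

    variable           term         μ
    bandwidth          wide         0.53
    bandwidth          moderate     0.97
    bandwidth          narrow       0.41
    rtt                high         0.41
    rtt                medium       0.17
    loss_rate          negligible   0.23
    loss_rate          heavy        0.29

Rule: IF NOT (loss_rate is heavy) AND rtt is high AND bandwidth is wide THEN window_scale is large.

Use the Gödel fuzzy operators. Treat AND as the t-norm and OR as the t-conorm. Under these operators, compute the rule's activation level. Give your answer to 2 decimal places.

firing strength: ¬heavy=1−0.29=0.71, high=0.41, wide=0.53; AND[min(a, b)] → w = 0.41

0.41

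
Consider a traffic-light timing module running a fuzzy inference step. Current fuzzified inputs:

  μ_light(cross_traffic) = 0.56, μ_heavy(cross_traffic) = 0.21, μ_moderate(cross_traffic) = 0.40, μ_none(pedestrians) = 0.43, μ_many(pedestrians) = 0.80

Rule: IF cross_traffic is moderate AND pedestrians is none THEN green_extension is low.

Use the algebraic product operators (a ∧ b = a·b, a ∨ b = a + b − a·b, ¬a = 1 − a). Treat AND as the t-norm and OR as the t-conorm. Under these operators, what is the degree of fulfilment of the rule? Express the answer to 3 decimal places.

firing strength: moderate=0.40, none=0.43; AND[a·b] → w = 0.1720

0.172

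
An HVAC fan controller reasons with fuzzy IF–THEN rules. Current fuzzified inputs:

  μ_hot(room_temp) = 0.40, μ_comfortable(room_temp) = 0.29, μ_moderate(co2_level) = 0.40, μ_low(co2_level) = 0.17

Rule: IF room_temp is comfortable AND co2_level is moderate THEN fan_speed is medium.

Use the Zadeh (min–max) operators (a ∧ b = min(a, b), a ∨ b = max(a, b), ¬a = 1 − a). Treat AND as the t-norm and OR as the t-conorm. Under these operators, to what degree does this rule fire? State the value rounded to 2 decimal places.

0.29

firing strength: comfortable=0.29, moderate=0.40; AND[min(a, b)] → w = 0.29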